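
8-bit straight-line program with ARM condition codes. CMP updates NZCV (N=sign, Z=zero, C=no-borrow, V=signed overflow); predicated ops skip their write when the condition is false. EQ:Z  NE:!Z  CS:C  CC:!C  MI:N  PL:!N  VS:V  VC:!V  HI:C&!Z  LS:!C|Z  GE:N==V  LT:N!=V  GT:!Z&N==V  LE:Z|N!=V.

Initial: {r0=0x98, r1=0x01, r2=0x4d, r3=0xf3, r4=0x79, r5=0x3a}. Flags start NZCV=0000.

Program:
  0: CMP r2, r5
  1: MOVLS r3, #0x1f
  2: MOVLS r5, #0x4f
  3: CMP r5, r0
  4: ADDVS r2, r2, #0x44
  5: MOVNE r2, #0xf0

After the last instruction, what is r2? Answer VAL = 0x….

0: ✓ CMP  NZCV=0010
1: · MOVLS
2: · MOVLS
3: ✓ CMP  NZCV=1001
4: ✓ ADDVS  r2←0x91
5: ✓ MOVNE  r2←0xf0

VAL = 0xf0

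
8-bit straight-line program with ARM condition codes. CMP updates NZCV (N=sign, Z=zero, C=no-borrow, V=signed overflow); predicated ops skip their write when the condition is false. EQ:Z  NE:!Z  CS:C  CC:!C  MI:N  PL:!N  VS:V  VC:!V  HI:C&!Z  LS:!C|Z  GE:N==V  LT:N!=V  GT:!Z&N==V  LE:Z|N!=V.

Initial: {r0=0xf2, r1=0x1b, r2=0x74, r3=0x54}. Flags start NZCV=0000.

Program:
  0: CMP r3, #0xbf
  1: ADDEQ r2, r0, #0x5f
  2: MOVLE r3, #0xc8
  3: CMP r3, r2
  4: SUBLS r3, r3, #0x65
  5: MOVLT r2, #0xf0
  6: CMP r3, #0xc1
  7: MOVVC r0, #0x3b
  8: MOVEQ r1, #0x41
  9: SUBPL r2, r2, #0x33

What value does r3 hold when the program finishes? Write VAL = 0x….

[0] flags=1001 → (cmp)
[1] flags=1001 EQ?F → skip
[2] flags=1001 LE?F → skip
[3] flags=1000 → (cmp)
[4] flags=1000 LS?T → r3=0xef
[5] flags=1000 LT?T → r2=0xf0
[6] flags=0010 → (cmp)
[7] flags=0010 VC?T → r0=0x3b
[8] flags=0010 EQ?F → skip
[9] flags=0010 PL?T → r2=0xbd

VAL = 0xef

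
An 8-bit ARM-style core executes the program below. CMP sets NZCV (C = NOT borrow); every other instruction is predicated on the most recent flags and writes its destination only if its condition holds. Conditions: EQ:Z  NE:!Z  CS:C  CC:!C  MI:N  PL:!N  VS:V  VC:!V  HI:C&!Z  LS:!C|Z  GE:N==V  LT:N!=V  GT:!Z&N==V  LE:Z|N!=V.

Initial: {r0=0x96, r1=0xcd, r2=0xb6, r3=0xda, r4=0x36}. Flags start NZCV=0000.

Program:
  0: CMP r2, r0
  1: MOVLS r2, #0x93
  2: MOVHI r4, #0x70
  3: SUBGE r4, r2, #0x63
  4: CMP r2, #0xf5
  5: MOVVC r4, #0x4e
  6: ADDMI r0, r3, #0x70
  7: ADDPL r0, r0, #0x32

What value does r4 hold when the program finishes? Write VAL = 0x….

VAL = 0x4e

[0] flags=0010 → (cmp)
[1] flags=0010 LS?F → skip
[2] flags=0010 HI?T → r4=0x70
[3] flags=0010 GE?T → r4=0x53
[4] flags=1000 → (cmp)
[5] flags=1000 VC?T → r4=0x4e
[6] flags=1000 MI?T → r0=0x4a
[7] flags=1000 PL?F → skip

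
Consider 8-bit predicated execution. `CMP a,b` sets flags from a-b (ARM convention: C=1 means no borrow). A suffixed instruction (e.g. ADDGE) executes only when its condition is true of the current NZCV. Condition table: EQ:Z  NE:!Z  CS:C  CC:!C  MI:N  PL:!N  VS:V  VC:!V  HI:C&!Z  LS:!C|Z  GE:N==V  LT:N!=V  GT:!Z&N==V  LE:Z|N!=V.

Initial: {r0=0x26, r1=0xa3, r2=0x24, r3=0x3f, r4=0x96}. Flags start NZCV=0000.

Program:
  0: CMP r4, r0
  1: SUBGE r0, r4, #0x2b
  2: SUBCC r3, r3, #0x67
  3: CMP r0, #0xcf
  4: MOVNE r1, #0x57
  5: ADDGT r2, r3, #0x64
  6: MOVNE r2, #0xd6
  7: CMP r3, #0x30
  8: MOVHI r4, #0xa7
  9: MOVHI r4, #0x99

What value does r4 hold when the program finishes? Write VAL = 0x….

VAL = 0x99

[0] flags=0011 → (cmp)
[1] flags=0011 GE?F → skip
[2] flags=0011 CC?F → skip
[3] flags=0000 → (cmp)
[4] flags=0000 NE?T → r1=0x57
[5] flags=0000 GT?T → r2=0xa3
[6] flags=0000 NE?T → r2=0xd6
[7] flags=0010 → (cmp)
[8] flags=0010 HI?T → r4=0xa7
[9] flags=0010 HI?T → r4=0x99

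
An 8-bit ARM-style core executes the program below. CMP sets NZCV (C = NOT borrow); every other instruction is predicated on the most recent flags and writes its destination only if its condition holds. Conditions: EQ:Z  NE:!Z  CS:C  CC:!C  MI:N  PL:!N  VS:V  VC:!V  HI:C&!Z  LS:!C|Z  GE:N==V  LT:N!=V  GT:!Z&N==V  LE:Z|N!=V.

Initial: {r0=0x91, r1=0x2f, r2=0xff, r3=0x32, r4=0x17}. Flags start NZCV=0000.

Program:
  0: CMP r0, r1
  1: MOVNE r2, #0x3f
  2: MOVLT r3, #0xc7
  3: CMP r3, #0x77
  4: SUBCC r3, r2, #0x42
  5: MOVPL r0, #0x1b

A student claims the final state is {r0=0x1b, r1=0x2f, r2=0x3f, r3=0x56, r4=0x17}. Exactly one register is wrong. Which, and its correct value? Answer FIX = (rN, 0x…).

0: ✓ CMP  NZCV=0011
1: ✓ MOVNE  r2←0x3f
2: ✓ MOVLT  r3←0xc7
3: ✓ CMP  NZCV=0011
4: · SUBCC
5: ✓ MOVPL  r0←0x1b

FIX = (r3, 0xc7)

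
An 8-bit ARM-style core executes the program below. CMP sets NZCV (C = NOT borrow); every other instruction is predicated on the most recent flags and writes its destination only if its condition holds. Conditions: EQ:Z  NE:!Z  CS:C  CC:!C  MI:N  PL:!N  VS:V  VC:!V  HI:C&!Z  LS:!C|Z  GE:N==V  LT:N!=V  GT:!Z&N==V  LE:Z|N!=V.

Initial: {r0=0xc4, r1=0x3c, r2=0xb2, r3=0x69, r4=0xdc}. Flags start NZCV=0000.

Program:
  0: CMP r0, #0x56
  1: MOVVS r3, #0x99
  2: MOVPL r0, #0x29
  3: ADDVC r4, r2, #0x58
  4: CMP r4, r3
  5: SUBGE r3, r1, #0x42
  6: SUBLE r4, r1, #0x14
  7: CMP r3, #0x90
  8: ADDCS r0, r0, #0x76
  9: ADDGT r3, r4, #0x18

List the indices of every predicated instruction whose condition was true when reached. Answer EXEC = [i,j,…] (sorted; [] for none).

0: ✓ CMP  NZCV=0011
1: ✓ MOVVS  r3←0x99
2: ✓ MOVPL  r0←0x29
3: · ADDVC
4: ✓ CMP  NZCV=0010
5: ✓ SUBGE  r3←0xfa
6: · SUBLE
7: ✓ CMP  NZCV=0010
8: ✓ ADDCS  r0←0x9f
9: ✓ ADDGT  r3←0xf4

EXEC = [1,2,5,8,9]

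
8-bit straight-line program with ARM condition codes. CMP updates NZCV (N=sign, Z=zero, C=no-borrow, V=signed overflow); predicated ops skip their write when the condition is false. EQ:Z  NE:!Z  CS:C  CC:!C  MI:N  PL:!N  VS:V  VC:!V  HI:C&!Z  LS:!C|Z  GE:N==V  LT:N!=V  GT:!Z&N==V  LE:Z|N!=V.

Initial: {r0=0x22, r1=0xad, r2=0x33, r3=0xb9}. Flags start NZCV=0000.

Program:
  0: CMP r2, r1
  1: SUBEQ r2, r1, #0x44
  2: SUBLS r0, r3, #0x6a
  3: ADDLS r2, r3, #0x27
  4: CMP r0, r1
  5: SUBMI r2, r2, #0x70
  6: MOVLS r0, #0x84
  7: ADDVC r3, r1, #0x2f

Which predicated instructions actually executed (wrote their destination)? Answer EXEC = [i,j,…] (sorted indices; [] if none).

[0] flags=1001 → (cmp)
[1] flags=1001 EQ?F → skip
[2] flags=1001 LS?T → r0=0x4f
[3] flags=1001 LS?T → r2=0xe0
[4] flags=1001 → (cmp)
[5] flags=1001 MI?T → r2=0x70
[6] flags=1001 LS?T → r0=0x84
[7] flags=1001 VC?F → skip

EXEC = [2,3,5,6]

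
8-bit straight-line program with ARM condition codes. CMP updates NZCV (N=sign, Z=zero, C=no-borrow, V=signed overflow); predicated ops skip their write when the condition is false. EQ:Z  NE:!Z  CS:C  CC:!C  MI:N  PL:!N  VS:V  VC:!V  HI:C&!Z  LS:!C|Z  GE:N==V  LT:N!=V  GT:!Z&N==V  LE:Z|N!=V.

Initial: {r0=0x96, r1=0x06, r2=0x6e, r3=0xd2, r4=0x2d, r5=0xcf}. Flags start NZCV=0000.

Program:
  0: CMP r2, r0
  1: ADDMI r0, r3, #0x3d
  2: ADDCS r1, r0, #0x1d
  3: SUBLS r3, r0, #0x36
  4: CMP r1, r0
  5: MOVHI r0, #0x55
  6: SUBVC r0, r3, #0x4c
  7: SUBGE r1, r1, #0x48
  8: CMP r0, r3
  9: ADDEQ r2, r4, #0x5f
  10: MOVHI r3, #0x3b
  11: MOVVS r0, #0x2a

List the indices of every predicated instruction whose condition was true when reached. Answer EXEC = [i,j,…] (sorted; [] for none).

0: ✓ CMP  NZCV=1001
1: ✓ ADDMI  r0←0x0f
2: · ADDCS
3: ✓ SUBLS  r3←0xd9
4: ✓ CMP  NZCV=1000
5: · MOVHI
6: ✓ SUBVC  r0←0x8d
7: · SUBGE
8: ✓ CMP  NZCV=1000
9: · ADDEQ
10: · MOVHI
11: · MOVVS

EXEC = [1,3,6]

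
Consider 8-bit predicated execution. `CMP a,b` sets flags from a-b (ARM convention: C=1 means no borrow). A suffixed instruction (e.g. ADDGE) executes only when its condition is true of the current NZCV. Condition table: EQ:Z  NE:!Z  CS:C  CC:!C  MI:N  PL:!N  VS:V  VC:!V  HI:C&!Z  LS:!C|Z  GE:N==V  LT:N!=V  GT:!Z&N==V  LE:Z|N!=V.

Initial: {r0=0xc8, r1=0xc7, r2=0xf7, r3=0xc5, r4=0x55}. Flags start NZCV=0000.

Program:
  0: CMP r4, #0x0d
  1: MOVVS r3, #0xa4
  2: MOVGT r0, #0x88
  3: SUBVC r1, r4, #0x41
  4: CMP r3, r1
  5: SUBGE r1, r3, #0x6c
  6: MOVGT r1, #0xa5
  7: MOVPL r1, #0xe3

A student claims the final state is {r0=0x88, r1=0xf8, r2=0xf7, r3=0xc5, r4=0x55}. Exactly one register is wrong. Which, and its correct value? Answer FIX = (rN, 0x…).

FIX = (r1, 0x14)

[0] flags=0010 → (cmp)
[1] flags=0010 VS?F → skip
[2] flags=0010 GT?T → r0=0x88
[3] flags=0010 VC?T → r1=0x14
[4] flags=1010 → (cmp)
[5] flags=1010 GE?F → skip
[6] flags=1010 GT?F → skip
[7] flags=1010 PL?F → skip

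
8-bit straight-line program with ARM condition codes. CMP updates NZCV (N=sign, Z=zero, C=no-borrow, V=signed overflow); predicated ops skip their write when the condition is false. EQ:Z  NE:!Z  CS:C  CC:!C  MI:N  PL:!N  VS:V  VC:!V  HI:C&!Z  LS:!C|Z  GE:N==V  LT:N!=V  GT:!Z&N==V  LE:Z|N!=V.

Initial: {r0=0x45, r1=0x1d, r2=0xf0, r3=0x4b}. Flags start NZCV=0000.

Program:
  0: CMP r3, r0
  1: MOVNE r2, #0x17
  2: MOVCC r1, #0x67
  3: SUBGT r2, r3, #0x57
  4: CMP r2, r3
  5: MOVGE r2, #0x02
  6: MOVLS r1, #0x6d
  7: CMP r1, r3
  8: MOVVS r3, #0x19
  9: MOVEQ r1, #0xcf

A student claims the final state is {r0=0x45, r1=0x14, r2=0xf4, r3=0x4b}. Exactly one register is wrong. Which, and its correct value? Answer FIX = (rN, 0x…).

FIX = (r1, 0x1d)

[0] flags=0010 → (cmp)
[1] flags=0010 NE?T → r2=0x17
[2] flags=0010 CC?F → skip
[3] flags=0010 GT?T → r2=0xf4
[4] flags=1010 → (cmp)
[5] flags=1010 GE?F → skip
[6] flags=1010 LS?F → skip
[7] flags=1000 → (cmp)
[8] flags=1000 VS?F → skip
[9] flags=1000 EQ?F → skip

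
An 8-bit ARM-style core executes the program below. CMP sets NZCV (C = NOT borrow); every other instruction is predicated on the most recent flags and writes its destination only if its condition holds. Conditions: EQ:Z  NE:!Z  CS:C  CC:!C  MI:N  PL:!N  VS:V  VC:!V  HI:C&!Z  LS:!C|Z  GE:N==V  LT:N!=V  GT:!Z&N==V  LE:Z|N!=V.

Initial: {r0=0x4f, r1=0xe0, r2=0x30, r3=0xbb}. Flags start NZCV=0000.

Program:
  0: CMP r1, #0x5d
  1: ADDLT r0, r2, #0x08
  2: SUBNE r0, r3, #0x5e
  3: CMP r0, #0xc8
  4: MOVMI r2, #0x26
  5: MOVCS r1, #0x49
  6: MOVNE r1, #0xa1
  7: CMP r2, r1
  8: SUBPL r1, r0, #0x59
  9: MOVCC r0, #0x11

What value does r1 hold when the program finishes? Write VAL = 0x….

0: ✓ CMP  NZCV=1010
1: ✓ ADDLT  r0←0x38
2: ✓ SUBNE  r0←0x5d
3: ✓ CMP  NZCV=1001
4: ✓ MOVMI  r2←0x26
5: · MOVCS
6: ✓ MOVNE  r1←0xa1
7: ✓ CMP  NZCV=1001
8: · SUBPL
9: ✓ MOVCC  r0←0x11

VAL = 0xa1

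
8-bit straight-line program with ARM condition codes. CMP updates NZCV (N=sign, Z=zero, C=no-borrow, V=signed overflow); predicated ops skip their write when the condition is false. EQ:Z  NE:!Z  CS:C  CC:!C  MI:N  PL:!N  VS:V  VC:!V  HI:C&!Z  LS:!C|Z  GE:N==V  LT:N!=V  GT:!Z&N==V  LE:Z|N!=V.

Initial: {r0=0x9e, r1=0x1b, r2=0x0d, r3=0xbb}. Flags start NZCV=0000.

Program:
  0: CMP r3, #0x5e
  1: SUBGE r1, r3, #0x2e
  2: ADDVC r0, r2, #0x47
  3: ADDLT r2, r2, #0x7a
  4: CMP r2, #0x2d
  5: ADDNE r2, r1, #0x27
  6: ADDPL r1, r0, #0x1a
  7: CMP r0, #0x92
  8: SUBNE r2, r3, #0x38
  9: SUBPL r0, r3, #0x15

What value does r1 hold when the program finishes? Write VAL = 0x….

[0] flags=0011 → (cmp)
[1] flags=0011 GE?F → skip
[2] flags=0011 VC?F → skip
[3] flags=0011 LT?T → r2=0x87
[4] flags=0011 → (cmp)
[5] flags=0011 NE?T → r2=0x42
[6] flags=0011 PL?T → r1=0xb8
[7] flags=0010 → (cmp)
[8] flags=0010 NE?T → r2=0x83
[9] flags=0010 PL?T → r0=0xa6

VAL = 0xb8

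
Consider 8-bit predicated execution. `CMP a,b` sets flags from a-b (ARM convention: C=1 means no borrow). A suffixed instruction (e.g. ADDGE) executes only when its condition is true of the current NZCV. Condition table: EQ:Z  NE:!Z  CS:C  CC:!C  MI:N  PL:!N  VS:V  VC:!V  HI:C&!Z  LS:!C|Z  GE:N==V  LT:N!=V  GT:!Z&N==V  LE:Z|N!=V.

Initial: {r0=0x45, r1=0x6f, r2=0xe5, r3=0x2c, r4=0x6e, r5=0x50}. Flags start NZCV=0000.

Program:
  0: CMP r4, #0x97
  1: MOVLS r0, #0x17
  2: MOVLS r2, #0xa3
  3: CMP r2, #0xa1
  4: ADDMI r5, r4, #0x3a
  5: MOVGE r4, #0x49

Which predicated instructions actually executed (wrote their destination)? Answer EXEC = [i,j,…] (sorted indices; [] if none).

EXEC = [1,2,5]

[0] flags=1001 → (cmp)
[1] flags=1001 LS?T → r0=0x17
[2] flags=1001 LS?T → r2=0xa3
[3] flags=0010 → (cmp)
[4] flags=0010 MI?F → skip
[5] flags=0010 GE?T → r4=0x49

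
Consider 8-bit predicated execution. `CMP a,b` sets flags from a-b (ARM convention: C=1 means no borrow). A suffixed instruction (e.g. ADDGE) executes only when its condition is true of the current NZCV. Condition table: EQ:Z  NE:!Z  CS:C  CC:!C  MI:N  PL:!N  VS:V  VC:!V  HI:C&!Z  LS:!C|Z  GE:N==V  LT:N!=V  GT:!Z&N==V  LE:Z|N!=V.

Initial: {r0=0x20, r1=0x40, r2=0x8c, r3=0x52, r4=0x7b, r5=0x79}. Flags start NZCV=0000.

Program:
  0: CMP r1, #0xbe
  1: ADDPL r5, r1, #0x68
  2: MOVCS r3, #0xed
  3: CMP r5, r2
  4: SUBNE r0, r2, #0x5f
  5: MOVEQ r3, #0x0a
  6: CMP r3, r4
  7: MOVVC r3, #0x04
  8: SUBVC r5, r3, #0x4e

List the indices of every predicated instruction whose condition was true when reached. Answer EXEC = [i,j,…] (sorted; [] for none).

EXEC = [4,7,8]

0: ✓ CMP  NZCV=1001
1: · ADDPL
2: · MOVCS
3: ✓ CMP  NZCV=1001
4: ✓ SUBNE  r0←0x2d
5: · MOVEQ
6: ✓ CMP  NZCV=1000
7: ✓ MOVVC  r3←0x04
8: ✓ SUBVC  r5←0xb6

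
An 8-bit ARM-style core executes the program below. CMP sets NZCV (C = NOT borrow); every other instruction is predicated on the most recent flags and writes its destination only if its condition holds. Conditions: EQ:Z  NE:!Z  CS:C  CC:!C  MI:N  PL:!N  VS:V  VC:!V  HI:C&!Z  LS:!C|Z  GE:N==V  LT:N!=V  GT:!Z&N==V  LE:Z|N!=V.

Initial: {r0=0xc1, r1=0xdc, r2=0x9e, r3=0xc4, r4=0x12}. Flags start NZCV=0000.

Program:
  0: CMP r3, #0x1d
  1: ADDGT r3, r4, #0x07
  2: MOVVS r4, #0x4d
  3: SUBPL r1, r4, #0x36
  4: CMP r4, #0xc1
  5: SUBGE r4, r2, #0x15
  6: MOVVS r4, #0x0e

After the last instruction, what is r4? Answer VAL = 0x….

VAL = 0x89

0: ✓ CMP  NZCV=1010
1: · ADDGT
2: · MOVVS
3: · SUBPL
4: ✓ CMP  NZCV=0000
5: ✓ SUBGE  r4←0x89
6: · MOVVS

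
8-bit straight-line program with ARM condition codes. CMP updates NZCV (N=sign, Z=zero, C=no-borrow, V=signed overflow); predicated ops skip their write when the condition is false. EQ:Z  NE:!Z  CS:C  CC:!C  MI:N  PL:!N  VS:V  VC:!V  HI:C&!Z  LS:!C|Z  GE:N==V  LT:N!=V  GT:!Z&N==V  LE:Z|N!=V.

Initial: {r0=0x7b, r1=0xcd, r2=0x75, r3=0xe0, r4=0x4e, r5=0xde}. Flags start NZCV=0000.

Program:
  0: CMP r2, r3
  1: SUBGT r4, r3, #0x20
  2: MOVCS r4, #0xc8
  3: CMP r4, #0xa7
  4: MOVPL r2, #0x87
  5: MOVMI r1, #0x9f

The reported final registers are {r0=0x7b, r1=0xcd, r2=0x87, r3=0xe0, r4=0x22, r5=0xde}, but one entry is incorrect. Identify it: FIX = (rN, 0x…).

[0] flags=1001 → (cmp)
[1] flags=1001 GT?T → r4=0xc0
[2] flags=1001 CS?F → skip
[3] flags=0010 → (cmp)
[4] flags=0010 PL?T → r2=0x87
[5] flags=0010 MI?F → skip

FIX = (r4, 0xc0)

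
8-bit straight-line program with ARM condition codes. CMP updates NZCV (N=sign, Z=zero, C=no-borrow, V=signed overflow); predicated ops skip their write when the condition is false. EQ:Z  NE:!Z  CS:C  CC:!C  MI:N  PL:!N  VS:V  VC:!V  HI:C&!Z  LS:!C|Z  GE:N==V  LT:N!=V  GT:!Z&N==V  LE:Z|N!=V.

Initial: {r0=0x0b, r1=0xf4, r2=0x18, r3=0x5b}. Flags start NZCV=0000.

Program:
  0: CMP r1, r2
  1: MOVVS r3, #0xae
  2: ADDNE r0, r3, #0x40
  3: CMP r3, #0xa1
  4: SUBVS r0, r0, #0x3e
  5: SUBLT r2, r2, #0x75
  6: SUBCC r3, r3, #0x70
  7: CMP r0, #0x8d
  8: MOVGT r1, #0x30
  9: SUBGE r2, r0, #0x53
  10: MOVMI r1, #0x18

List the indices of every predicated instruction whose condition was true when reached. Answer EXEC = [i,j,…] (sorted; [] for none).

[0] flags=1010 → (cmp)
[1] flags=1010 VS?F → skip
[2] flags=1010 NE?T → r0=0x9b
[3] flags=1001 → (cmp)
[4] flags=1001 VS?T → r0=0x5d
[5] flags=1001 LT?F → skip
[6] flags=1001 CC?T → r3=0xeb
[7] flags=1001 → (cmp)
[8] flags=1001 GT?T → r1=0x30
[9] flags=1001 GE?T → r2=0x0a
[10] flags=1001 MI?T → r1=0x18

EXEC = [2,4,6,8,9,10]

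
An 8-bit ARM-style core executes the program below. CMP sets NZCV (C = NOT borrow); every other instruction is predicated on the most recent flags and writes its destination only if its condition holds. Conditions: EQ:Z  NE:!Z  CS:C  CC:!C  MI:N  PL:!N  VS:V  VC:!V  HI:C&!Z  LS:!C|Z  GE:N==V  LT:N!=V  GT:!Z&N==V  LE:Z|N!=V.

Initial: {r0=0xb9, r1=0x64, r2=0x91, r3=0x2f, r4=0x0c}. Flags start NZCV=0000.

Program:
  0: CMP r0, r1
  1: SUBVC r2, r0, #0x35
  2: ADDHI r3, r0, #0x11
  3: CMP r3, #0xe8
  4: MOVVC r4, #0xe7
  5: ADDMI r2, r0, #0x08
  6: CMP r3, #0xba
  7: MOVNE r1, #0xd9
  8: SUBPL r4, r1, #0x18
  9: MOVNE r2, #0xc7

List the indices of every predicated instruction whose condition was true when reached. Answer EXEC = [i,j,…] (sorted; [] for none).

0: ✓ CMP  NZCV=0011
1: · SUBVC
2: ✓ ADDHI  r3←0xca
3: ✓ CMP  NZCV=1000
4: ✓ MOVVC  r4←0xe7
5: ✓ ADDMI  r2←0xc1
6: ✓ CMP  NZCV=0010
7: ✓ MOVNE  r1←0xd9
8: ✓ SUBPL  r4←0xc1
9: ✓ MOVNE  r2←0xc7

EXEC = [2,4,5,7,8,9]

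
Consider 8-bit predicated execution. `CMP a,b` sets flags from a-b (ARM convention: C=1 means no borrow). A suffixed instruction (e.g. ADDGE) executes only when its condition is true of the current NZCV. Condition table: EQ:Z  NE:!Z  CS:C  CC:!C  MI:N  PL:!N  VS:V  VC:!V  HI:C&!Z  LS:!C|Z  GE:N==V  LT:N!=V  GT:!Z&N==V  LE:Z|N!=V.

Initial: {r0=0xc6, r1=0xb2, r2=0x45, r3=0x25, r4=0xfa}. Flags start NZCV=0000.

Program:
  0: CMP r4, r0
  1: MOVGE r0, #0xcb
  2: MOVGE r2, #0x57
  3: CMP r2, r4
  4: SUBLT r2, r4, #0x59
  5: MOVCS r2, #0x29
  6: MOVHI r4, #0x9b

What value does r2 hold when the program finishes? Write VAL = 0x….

VAL = 0x57

0: ✓ CMP  NZCV=0010
1: ✓ MOVGE  r0←0xcb
2: ✓ MOVGE  r2←0x57
3: ✓ CMP  NZCV=0000
4: · SUBLT
5: · MOVCS
6: · MOVHI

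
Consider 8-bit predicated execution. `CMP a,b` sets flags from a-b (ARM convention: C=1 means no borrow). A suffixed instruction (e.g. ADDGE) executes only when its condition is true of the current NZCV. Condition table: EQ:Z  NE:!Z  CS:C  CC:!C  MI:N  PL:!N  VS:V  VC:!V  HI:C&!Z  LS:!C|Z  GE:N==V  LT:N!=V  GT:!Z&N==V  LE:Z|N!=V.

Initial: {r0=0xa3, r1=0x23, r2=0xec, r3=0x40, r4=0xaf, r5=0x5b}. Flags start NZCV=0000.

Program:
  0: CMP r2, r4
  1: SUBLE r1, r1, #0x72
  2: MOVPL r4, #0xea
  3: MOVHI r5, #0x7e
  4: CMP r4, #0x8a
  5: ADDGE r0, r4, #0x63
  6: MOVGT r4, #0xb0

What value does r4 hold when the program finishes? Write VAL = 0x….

[0] flags=0010 → (cmp)
[1] flags=0010 LE?F → skip
[2] flags=0010 PL?T → r4=0xea
[3] flags=0010 HI?T → r5=0x7e
[4] flags=0010 → (cmp)
[5] flags=0010 GE?T → r0=0x4d
[6] flags=0010 GT?T → r4=0xb0

VAL = 0xb0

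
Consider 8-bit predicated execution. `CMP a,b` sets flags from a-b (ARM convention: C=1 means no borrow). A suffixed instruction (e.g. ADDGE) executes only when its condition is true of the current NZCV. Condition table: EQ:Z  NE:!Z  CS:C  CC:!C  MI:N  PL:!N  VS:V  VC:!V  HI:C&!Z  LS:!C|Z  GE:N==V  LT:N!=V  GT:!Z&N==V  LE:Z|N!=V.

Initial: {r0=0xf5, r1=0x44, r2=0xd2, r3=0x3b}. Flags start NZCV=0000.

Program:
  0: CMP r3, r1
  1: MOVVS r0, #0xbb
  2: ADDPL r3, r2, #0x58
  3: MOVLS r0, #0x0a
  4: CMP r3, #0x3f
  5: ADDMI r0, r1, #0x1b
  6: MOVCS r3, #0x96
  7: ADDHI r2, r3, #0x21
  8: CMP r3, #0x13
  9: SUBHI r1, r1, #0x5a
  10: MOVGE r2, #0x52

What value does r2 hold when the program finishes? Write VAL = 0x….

VAL = 0x52

[0] flags=1000 → (cmp)
[1] flags=1000 VS?F → skip
[2] flags=1000 PL?F → skip
[3] flags=1000 LS?T → r0=0x0a
[4] flags=1000 → (cmp)
[5] flags=1000 MI?T → r0=0x5f
[6] flags=1000 CS?F → skip
[7] flags=1000 HI?F → skip
[8] flags=0010 → (cmp)
[9] flags=0010 HI?T → r1=0xea
[10] flags=0010 GE?T → r2=0x52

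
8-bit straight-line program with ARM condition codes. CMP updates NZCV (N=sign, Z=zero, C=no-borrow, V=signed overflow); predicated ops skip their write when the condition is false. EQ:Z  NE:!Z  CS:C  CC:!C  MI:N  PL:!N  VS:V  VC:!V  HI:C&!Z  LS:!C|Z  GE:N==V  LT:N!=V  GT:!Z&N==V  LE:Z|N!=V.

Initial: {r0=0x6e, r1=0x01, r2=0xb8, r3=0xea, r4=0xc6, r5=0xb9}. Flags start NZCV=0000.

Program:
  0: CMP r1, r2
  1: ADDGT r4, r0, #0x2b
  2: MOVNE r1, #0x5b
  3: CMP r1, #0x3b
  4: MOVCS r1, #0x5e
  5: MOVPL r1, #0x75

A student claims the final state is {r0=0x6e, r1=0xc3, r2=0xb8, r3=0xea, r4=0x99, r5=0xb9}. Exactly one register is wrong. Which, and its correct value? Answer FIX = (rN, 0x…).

[0] flags=0000 → (cmp)
[1] flags=0000 GT?T → r4=0x99
[2] flags=0000 NE?T → r1=0x5b
[3] flags=0010 → (cmp)
[4] flags=0010 CS?T → r1=0x5e
[5] flags=0010 PL?T → r1=0x75

FIX = (r1, 0x75)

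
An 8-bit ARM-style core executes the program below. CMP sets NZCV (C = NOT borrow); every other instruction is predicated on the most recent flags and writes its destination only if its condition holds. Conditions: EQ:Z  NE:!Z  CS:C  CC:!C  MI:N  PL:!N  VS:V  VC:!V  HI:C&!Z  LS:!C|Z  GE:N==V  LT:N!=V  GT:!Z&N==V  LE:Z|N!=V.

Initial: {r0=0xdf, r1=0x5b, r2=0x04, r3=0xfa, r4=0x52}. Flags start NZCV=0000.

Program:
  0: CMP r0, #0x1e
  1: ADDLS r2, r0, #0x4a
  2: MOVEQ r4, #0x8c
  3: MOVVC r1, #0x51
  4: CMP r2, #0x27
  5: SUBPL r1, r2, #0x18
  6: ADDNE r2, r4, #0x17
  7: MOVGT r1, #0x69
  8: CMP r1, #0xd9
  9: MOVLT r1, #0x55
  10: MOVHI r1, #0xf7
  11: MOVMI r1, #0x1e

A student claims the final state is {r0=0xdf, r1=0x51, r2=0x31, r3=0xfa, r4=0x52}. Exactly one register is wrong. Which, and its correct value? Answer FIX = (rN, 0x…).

FIX = (r2, 0x69)

0: ✓ CMP  NZCV=1010
1: · ADDLS
2: · MOVEQ
3: ✓ MOVVC  r1←0x51
4: ✓ CMP  NZCV=1000
5: · SUBPL
6: ✓ ADDNE  r2←0x69
7: · MOVGT
8: ✓ CMP  NZCV=0000
9: · MOVLT
10: · MOVHI
11: · MOVMI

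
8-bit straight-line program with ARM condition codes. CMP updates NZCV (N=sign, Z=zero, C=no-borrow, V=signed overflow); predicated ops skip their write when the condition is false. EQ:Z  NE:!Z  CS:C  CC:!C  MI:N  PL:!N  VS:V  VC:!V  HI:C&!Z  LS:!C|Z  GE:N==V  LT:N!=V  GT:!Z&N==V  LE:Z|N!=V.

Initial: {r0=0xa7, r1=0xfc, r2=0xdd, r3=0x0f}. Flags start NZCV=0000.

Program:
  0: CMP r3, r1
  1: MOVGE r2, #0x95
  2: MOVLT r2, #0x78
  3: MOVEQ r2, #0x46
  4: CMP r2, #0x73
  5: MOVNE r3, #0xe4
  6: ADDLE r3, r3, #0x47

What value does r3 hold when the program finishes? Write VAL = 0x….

VAL = 0x2b

0: ✓ CMP  NZCV=0000
1: ✓ MOVGE  r2←0x95
2: · MOVLT
3: · MOVEQ
4: ✓ CMP  NZCV=0011
5: ✓ MOVNE  r3←0xe4
6: ✓ ADDLE  r3←0x2b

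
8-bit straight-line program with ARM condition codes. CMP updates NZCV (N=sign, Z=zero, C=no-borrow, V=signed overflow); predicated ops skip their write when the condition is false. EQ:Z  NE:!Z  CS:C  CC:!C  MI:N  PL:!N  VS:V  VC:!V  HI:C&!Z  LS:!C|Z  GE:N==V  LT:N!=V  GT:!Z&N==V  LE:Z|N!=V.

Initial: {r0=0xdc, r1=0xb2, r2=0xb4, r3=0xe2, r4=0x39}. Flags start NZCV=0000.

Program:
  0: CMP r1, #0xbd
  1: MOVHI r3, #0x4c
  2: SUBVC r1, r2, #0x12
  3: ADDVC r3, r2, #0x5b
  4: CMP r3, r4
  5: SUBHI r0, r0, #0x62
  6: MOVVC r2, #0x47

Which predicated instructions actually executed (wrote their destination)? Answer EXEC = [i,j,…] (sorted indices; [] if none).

[0] flags=1000 → (cmp)
[1] flags=1000 HI?F → skip
[2] flags=1000 VC?T → r1=0xa2
[3] flags=1000 VC?T → r3=0x0f
[4] flags=1000 → (cmp)
[5] flags=1000 HI?F → skip
[6] flags=1000 VC?T → r2=0x47

EXEC = [2,3,6]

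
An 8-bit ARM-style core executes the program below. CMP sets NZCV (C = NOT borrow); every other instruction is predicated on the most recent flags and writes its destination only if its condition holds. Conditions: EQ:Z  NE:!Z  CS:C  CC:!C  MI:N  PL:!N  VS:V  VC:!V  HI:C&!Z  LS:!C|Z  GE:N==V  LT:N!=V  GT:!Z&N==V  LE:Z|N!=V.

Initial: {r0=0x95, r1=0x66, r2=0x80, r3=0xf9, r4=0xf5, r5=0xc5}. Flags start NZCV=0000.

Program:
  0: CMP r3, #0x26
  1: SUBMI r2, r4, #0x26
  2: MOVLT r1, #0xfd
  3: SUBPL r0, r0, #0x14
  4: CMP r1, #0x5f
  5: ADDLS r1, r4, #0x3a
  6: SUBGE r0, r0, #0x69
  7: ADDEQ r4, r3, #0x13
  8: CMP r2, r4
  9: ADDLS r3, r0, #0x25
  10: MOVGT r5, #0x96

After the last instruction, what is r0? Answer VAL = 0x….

VAL = 0x95

0: ✓ CMP  NZCV=1010
1: ✓ SUBMI  r2←0xcf
2: ✓ MOVLT  r1←0xfd
3: · SUBPL
4: ✓ CMP  NZCV=1010
5: · ADDLS
6: · SUBGE
7: · ADDEQ
8: ✓ CMP  NZCV=1000
9: ✓ ADDLS  r3←0xba
10: · MOVGT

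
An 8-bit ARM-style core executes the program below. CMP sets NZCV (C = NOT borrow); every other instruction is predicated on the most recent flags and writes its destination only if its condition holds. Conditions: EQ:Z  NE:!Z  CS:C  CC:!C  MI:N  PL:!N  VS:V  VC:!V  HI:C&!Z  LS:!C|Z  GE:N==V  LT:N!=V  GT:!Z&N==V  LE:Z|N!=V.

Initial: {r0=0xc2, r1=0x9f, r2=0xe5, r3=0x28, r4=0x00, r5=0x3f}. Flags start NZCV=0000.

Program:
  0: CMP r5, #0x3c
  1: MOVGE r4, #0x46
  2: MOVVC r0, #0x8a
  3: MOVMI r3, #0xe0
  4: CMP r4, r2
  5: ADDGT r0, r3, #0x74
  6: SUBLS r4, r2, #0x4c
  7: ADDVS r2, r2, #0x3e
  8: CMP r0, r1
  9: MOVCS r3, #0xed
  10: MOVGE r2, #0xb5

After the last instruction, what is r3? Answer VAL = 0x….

VAL = 0x28

[0] flags=0010 → (cmp)
[1] flags=0010 GE?T → r4=0x46
[2] flags=0010 VC?T → r0=0x8a
[3] flags=0010 MI?F → skip
[4] flags=0000 → (cmp)
[5] flags=0000 GT?T → r0=0x9c
[6] flags=0000 LS?T → r4=0x99
[7] flags=0000 VS?F → skip
[8] flags=1000 → (cmp)
[9] flags=1000 CS?F → skip
[10] flags=1000 GE?F → skip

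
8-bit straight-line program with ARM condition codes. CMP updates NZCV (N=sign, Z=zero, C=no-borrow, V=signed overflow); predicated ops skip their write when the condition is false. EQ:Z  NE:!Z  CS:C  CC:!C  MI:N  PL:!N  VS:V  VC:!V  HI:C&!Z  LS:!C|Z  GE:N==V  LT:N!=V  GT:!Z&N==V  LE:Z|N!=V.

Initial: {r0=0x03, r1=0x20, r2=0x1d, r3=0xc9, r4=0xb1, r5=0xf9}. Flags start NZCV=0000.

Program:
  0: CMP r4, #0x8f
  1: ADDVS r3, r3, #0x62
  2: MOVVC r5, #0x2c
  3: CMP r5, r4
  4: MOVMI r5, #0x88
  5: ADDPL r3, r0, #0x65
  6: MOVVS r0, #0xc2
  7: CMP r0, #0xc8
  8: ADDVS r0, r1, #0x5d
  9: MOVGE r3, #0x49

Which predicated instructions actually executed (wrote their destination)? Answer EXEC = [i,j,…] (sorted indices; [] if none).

[0] flags=0010 → (cmp)
[1] flags=0010 VS?F → skip
[2] flags=0010 VC?T → r5=0x2c
[3] flags=0000 → (cmp)
[4] flags=0000 MI?F → skip
[5] flags=0000 PL?T → r3=0x68
[6] flags=0000 VS?F → skip
[7] flags=0000 → (cmp)
[8] flags=0000 VS?F → skip
[9] flags=0000 GE?T → r3=0x49

EXEC = [2,5,9]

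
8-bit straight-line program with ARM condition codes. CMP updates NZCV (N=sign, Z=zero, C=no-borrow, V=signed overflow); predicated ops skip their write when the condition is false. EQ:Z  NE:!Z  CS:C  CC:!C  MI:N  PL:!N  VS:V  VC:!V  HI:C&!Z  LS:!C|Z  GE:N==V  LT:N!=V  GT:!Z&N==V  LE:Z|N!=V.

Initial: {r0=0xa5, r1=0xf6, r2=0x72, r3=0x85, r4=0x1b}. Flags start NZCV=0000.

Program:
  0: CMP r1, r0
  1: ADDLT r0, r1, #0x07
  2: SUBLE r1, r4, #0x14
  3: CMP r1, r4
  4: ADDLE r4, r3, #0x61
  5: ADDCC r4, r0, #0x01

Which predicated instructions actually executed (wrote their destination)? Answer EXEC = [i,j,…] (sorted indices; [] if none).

[0] flags=0010 → (cmp)
[1] flags=0010 LT?F → skip
[2] flags=0010 LE?F → skip
[3] flags=1010 → (cmp)
[4] flags=1010 LE?T → r4=0xe6
[5] flags=1010 CC?F → skip

EXEC = [4]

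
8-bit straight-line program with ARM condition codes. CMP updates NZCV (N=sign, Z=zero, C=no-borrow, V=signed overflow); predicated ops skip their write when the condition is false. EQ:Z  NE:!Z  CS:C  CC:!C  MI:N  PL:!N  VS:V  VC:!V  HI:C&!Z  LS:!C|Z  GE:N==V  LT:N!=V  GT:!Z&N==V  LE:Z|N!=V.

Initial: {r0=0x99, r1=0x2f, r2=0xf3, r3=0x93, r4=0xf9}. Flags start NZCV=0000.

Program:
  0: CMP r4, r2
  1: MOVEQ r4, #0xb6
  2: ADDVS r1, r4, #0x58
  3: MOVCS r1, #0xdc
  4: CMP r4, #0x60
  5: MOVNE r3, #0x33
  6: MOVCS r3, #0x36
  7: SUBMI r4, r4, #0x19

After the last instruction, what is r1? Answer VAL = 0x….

VAL = 0xdc

[0] flags=0010 → (cmp)
[1] flags=0010 EQ?F → skip
[2] flags=0010 VS?F → skip
[3] flags=0010 CS?T → r1=0xdc
[4] flags=1010 → (cmp)
[5] flags=1010 NE?T → r3=0x33
[6] flags=1010 CS?T → r3=0x36
[7] flags=1010 MI?T → r4=0xe0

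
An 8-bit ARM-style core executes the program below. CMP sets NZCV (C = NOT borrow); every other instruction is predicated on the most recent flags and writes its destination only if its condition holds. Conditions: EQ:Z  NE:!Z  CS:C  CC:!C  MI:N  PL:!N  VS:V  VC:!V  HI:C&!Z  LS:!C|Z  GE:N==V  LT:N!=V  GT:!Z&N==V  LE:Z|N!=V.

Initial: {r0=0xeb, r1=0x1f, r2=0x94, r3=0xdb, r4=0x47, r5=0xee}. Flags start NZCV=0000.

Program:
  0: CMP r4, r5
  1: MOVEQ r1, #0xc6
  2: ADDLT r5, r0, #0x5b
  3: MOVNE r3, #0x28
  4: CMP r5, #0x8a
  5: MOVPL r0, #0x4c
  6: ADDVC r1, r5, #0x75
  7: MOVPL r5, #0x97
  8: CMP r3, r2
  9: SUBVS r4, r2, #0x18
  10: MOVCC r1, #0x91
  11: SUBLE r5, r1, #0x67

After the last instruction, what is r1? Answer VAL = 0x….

0: ✓ CMP  NZCV=0000
1: · MOVEQ
2: · ADDLT
3: ✓ MOVNE  r3←0x28
4: ✓ CMP  NZCV=0010
5: ✓ MOVPL  r0←0x4c
6: ✓ ADDVC  r1←0x63
7: ✓ MOVPL  r5←0x97
8: ✓ CMP  NZCV=1001
9: ✓ SUBVS  r4←0x7c
10: ✓ MOVCC  r1←0x91
11: · SUBLE

VAL = 0x91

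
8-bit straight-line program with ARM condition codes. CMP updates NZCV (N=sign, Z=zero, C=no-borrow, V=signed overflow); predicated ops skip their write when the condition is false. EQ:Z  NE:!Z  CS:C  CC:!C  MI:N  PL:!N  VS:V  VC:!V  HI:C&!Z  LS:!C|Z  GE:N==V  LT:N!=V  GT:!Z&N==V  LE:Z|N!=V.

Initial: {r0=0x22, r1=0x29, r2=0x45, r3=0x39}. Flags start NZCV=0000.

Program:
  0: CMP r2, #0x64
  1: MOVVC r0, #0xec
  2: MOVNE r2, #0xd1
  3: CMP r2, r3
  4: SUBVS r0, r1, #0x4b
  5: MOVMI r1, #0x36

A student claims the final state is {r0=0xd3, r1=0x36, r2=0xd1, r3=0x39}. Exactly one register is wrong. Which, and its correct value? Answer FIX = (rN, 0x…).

[0] flags=1000 → (cmp)
[1] flags=1000 VC?T → r0=0xec
[2] flags=1000 NE?T → r2=0xd1
[3] flags=1010 → (cmp)
[4] flags=1010 VS?F → skip
[5] flags=1010 MI?T → r1=0x36

FIX = (r0, 0xec)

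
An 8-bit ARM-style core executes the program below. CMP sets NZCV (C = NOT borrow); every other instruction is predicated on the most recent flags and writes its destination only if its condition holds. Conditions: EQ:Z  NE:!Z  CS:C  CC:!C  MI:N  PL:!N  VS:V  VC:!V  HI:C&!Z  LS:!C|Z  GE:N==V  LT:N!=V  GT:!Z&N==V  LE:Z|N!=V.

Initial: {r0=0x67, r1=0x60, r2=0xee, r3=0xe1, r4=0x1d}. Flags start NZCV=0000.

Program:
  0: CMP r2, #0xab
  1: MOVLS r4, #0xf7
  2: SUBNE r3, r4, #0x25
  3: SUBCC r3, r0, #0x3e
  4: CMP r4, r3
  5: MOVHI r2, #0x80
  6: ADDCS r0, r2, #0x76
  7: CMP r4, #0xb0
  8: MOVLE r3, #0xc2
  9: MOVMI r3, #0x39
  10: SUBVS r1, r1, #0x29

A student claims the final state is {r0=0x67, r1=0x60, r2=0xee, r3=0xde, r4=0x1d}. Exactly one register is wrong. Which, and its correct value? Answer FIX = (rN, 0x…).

[0] flags=0010 → (cmp)
[1] flags=0010 LS?F → skip
[2] flags=0010 NE?T → r3=0xf8
[3] flags=0010 CC?F → skip
[4] flags=0000 → (cmp)
[5] flags=0000 HI?F → skip
[6] flags=0000 CS?F → skip
[7] flags=0000 → (cmp)
[8] flags=0000 LE?F → skip
[9] flags=0000 MI?F → skip
[10] flags=0000 VS?F → skip

FIX = (r3, 0xf8)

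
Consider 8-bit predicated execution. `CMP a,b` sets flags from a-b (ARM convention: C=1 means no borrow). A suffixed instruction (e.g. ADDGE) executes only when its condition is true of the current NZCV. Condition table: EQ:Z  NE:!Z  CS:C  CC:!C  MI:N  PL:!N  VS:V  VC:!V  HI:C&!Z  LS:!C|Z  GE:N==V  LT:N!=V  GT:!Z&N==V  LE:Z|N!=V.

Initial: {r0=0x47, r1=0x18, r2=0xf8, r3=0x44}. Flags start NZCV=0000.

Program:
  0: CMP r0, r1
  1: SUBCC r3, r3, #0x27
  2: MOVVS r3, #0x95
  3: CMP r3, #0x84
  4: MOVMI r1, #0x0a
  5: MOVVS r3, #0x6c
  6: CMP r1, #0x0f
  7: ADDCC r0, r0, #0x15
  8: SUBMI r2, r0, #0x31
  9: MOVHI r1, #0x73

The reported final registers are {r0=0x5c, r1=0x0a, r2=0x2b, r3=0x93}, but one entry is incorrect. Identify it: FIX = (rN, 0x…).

0: ✓ CMP  NZCV=0010
1: · SUBCC
2: · MOVVS
3: ✓ CMP  NZCV=1001
4: ✓ MOVMI  r1←0x0a
5: ✓ MOVVS  r3←0x6c
6: ✓ CMP  NZCV=1000
7: ✓ ADDCC  r0←0x5c
8: ✓ SUBMI  r2←0x2b
9: · MOVHI

FIX = (r3, 0x6c)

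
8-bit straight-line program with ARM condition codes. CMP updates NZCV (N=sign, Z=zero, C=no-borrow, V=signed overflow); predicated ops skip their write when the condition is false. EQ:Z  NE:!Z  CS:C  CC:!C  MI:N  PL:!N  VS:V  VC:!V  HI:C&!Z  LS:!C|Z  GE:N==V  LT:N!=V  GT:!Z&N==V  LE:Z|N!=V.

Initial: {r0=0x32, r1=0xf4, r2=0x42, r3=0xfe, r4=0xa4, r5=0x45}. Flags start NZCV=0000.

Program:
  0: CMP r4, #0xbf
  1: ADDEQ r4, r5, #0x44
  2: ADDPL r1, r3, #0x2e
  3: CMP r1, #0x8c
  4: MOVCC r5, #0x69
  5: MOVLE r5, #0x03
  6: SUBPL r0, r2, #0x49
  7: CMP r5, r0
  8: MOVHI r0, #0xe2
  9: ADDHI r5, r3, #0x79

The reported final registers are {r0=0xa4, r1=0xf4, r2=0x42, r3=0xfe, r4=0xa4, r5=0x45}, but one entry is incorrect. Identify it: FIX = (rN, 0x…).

0: ✓ CMP  NZCV=1000
1: · ADDEQ
2: · ADDPL
3: ✓ CMP  NZCV=0010
4: · MOVCC
5: · MOVLE
6: ✓ SUBPL  r0←0xf9
7: ✓ CMP  NZCV=0000
8: · MOVHI
9: · ADDHI

FIX = (r0, 0xf9)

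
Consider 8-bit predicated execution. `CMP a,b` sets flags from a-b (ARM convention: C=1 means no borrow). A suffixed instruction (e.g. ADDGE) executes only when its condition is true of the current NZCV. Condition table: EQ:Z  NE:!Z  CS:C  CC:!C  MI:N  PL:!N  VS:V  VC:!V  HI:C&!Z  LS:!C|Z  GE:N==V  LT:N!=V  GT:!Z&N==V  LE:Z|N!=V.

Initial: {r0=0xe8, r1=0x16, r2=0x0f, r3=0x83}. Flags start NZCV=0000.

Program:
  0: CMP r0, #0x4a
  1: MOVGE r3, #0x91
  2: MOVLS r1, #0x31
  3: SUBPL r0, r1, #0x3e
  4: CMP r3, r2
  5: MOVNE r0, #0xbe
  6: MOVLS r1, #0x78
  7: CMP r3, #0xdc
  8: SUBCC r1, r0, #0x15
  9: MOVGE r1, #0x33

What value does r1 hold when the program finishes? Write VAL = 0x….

[0] flags=1010 → (cmp)
[1] flags=1010 GE?F → skip
[2] flags=1010 LS?F → skip
[3] flags=1010 PL?F → skip
[4] flags=0011 → (cmp)
[5] flags=0011 NE?T → r0=0xbe
[6] flags=0011 LS?F → skip
[7] flags=1000 → (cmp)
[8] flags=1000 CC?T → r1=0xa9
[9] flags=1000 GE?F → skip

VAL = 0xa9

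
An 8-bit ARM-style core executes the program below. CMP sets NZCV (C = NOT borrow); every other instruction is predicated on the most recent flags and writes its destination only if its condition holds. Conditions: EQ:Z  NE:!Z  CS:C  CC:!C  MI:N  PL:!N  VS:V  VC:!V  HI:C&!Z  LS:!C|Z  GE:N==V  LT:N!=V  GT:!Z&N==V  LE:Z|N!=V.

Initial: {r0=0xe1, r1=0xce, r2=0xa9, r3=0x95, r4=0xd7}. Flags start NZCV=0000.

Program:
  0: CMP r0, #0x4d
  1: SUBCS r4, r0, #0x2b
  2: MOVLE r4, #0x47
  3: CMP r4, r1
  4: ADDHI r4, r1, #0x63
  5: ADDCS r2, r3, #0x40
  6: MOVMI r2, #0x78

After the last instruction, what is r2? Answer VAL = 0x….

VAL = 0xa9

[0] flags=1010 → (cmp)
[1] flags=1010 CS?T → r4=0xb6
[2] flags=1010 LE?T → r4=0x47
[3] flags=0000 → (cmp)
[4] flags=0000 HI?F → skip
[5] flags=0000 CS?F → skip
[6] flags=0000 MI?F → skip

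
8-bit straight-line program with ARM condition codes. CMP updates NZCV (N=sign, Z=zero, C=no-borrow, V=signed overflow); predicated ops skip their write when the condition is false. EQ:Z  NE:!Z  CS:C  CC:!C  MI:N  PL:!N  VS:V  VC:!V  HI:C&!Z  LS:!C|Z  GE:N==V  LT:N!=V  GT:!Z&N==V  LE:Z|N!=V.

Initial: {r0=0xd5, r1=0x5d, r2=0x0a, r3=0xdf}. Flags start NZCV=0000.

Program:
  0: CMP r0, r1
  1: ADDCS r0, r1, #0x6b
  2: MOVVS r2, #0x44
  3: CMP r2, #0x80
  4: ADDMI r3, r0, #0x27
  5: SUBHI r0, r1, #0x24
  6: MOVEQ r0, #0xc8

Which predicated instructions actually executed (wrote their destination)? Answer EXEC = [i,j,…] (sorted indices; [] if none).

EXEC = [1,2,4]

0: ✓ CMP  NZCV=0011
1: ✓ ADDCS  r0←0xc8
2: ✓ MOVVS  r2←0x44
3: ✓ CMP  NZCV=1001
4: ✓ ADDMI  r3←0xef
5: · SUBHI
6: · MOVEQ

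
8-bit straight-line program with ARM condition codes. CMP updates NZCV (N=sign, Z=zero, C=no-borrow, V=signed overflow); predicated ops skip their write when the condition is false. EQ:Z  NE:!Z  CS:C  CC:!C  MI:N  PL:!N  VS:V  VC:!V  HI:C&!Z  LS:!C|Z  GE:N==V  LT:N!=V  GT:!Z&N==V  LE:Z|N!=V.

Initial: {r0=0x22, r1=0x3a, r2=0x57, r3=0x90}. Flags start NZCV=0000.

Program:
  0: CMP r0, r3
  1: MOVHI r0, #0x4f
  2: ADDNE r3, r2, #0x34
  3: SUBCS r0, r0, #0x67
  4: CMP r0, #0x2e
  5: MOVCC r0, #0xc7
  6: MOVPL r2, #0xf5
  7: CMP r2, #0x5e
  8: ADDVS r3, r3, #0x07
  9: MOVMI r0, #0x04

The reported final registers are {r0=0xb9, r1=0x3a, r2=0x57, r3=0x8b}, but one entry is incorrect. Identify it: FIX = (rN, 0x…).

FIX = (r0, 0x04)

[0] flags=1001 → (cmp)
[1] flags=1001 HI?F → skip
[2] flags=1001 NE?T → r3=0x8b
[3] flags=1001 CS?F → skip
[4] flags=1000 → (cmp)
[5] flags=1000 CC?T → r0=0xc7
[6] flags=1000 PL?F → skip
[7] flags=1000 → (cmp)
[8] flags=1000 VS?F → skip
[9] flags=1000 MI?T → r0=0x04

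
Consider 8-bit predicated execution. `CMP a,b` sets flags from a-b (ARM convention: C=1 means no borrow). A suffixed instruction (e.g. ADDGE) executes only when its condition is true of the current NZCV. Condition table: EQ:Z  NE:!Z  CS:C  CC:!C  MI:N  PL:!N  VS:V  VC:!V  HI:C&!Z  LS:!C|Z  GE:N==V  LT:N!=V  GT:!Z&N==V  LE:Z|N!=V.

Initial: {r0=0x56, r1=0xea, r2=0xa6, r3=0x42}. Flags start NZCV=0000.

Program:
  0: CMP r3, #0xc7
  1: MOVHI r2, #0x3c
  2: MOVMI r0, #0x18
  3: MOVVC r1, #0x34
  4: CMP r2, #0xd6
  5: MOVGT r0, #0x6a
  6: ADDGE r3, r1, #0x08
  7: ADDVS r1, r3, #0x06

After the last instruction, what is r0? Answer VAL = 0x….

VAL = 0x56

[0] flags=0000 → (cmp)
[1] flags=0000 HI?F → skip
[2] flags=0000 MI?F → skip
[3] flags=0000 VC?T → r1=0x34
[4] flags=1000 → (cmp)
[5] flags=1000 GT?F → skip
[6] flags=1000 GE?F → skip
[7] flags=1000 VS?F → skip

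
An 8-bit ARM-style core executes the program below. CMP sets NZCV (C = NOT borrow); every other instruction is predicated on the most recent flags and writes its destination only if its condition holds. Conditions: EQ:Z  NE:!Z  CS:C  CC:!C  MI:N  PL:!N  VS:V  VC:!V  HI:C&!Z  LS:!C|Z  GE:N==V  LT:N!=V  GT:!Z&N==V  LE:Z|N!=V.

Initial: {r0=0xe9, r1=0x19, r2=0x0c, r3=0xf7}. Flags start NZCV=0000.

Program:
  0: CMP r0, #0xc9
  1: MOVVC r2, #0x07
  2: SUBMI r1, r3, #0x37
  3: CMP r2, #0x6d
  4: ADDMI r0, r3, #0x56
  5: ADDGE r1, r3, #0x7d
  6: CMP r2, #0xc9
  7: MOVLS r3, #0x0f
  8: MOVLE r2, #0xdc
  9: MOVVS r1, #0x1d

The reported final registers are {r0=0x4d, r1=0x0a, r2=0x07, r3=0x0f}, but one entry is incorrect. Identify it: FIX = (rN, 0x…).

FIX = (r1, 0x19)

0: ✓ CMP  NZCV=0010
1: ✓ MOVVC  r2←0x07
2: · SUBMI
3: ✓ CMP  NZCV=1000
4: ✓ ADDMI  r0←0x4d
5: · ADDGE
6: ✓ CMP  NZCV=0000
7: ✓ MOVLS  r3←0x0f
8: · MOVLE
9: · MOVVS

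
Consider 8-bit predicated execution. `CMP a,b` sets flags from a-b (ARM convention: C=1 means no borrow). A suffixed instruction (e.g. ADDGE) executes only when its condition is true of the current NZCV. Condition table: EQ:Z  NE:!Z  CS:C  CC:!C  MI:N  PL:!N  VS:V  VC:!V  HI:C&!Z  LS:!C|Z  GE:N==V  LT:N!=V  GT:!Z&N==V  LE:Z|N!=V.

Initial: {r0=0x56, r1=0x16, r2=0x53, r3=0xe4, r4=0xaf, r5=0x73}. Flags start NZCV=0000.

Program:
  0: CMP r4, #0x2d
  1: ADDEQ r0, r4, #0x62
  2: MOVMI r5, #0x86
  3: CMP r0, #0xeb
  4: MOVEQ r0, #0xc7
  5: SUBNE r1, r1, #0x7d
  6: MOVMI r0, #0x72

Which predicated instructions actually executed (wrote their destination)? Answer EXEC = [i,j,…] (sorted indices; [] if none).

0: ✓ CMP  NZCV=1010
1: · ADDEQ
2: ✓ MOVMI  r5←0x86
3: ✓ CMP  NZCV=0000
4: · MOVEQ
5: ✓ SUBNE  r1←0x99
6: · MOVMI

EXEC = [2,5]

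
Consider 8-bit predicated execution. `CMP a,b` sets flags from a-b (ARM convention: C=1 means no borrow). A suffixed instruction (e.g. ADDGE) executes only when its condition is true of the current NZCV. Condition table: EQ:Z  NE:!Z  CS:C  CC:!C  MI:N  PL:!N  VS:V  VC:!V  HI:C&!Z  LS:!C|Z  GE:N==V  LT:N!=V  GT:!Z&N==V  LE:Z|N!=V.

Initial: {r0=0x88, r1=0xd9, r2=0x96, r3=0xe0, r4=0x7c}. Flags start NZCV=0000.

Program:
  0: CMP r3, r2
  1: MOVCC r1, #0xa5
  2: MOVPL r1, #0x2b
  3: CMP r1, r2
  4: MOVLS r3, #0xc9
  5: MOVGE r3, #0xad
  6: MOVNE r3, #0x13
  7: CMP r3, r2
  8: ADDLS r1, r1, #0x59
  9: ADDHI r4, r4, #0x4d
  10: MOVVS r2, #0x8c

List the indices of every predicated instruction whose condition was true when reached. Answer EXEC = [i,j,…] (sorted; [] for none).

EXEC = [2,4,5,6,8]

[0] flags=0010 → (cmp)
[1] flags=0010 CC?F → skip
[2] flags=0010 PL?T → r1=0x2b
[3] flags=1001 → (cmp)
[4] flags=1001 LS?T → r3=0xc9
[5] flags=1001 GE?T → r3=0xad
[6] flags=1001 NE?T → r3=0x13
[7] flags=0000 → (cmp)
[8] flags=0000 LS?T → r1=0x84
[9] flags=0000 HI?F → skip
[10] flags=0000 VS?F → skip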